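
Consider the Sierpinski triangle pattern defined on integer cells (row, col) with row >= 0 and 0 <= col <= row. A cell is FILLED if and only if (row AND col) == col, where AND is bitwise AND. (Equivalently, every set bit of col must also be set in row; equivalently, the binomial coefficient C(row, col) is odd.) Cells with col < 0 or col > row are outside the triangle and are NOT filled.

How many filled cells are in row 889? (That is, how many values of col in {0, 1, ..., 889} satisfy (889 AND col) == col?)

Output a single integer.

889 in binary = 1101111001
popcount(889) = number of 1-bits in 1101111001 = 7
A col c satisfies (889 AND c) == c iff every set bit of c is also set in 889; each of the 7 set bits of 889 can independently be on or off in c.
count = 2^7 = 128

Answer: 128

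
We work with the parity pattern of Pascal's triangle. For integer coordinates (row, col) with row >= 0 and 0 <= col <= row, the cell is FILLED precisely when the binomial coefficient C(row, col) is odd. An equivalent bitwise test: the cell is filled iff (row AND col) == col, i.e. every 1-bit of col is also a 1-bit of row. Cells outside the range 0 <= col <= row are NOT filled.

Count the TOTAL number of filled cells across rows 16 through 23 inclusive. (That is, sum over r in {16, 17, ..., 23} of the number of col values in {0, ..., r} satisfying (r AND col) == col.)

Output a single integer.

r16=10000 pc1: +2 =2
r17=10001 pc2: +4 =6
r18=10010 pc2: +4 =10
r19=10011 pc3: +8 =18
r20=10100 pc2: +4 =22
r21=10101 pc3: +8 =30
r22=10110 pc3: +8 =38
r23=10111 pc4: +16 =54

Answer: 54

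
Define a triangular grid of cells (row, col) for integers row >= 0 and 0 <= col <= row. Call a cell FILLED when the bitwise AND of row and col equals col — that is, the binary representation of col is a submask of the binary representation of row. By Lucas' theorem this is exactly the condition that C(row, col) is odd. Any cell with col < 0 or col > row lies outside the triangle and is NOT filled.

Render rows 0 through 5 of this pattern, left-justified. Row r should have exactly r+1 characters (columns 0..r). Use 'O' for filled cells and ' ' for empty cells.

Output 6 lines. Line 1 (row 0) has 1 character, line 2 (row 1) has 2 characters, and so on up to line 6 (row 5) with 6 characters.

Answer: O
OO
O O
OOOO
O   O
OO  OO

Derivation:
r0=0: O
r1=1: OO
r2=10: O O
r3=11: OOOO
r4=100: O   O
r5=101: OO  OO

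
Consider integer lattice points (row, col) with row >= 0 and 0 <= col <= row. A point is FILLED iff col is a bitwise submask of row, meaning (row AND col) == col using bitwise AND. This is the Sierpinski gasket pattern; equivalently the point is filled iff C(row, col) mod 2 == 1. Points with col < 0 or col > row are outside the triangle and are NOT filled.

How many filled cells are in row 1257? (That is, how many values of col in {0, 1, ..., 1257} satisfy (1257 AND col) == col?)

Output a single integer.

1257 in binary = 10011101001
popcount(1257) = number of 1-bits in 10011101001 = 6
A col c satisfies (1257 AND c) == c iff every set bit of c is also set in 1257; each of the 6 set bits of 1257 can independently be on or off in c.
count = 2^6 = 64

Answer: 64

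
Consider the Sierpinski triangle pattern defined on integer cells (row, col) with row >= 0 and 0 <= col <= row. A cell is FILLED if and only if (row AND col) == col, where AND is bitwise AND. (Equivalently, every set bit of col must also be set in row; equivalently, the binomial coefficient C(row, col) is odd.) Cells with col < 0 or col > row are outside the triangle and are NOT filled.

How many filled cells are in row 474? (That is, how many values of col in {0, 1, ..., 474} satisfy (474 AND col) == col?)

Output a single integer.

474 in binary = 111011010
popcount(474) = number of 1-bits in 111011010 = 6
A col c satisfies (474 AND c) == c iff every set bit of c is also set in 474; each of the 6 set bits of 474 can independently be on or off in c.
count = 2^6 = 64

Answer: 64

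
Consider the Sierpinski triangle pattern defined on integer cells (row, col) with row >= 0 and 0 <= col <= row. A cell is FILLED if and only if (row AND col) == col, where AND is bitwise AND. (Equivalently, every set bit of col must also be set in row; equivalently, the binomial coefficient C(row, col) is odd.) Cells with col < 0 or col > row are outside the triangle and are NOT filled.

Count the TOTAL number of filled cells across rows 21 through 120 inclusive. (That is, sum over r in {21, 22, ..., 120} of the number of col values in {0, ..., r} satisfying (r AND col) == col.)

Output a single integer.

Answer: 1668

Derivation:
r21=10101 pc3: +8 =8
r22=10110 pc3: +8 =16
r23=10111 pc4: +16 =32
r24=11000 pc2: +4 =36
r25=11001 pc3: +8 =44
r26=11010 pc3: +8 =52
r27=11011 pc4: +16 =68
r28=11100 pc3: +8 =76
r29=11101 pc4: +16 =92
r30=11110 pc4: +16 =108
r31=11111 pc5: +32 =140
r32=100000 pc1: +2 =142
r33=100001 pc2: +4 =146
r34=100010 pc2: +4 =150
r35=100011 pc3: +8 =158
r36=100100 pc2: +4 =162
r37=100101 pc3: +8 =170
r38=100110 pc3: +8 =178
r39=100111 pc4: +16 =194
r40=101000 pc2: +4 =198
r41=101001 pc3: +8 =206
r42=101010 pc3: +8 =214
r43=101011 pc4: +16 =230
r44=101100 pc3: +8 =238
r45=101101 pc4: +16 =254
r46=101110 pc4: +16 =270
r47=101111 pc5: +32 =302
r48=110000 pc2: +4 =306
r49=110001 pc3: +8 =314
r50=110010 pc3: +8 =322
r51=110011 pc4: +16 =338
r52=110100 pc3: +8 =346
r53=110101 pc4: +16 =362
r54=110110 pc4: +16 =378
r55=110111 pc5: +32 =410
r56=111000 pc3: +8 =418
r57=111001 pc4: +16 =434
r58=111010 pc4: +16 =450
r59=111011 pc5: +32 =482
r60=111100 pc4: +16 =498
r61=111101 pc5: +32 =530
r62=111110 pc5: +32 =562
r63=111111 pc6: +64 =626
r64=1000000 pc1: +2 =628
r65=1000001 pc2: +4 =632
r66=1000010 pc2: +4 =636
r67=1000011 pc3: +8 =644
r68=1000100 pc2: +4 =648
r69=1000101 pc3: +8 =656
r70=1000110 pc3: +8 =664
r71=1000111 pc4: +16 =680
r72=1001000 pc2: +4 =684
r73=1001001 pc3: +8 =692
r74=1001010 pc3: +8 =700
r75=1001011 pc4: +16 =716
r76=1001100 pc3: +8 =724
r77=1001101 pc4: +16 =740
r78=1001110 pc4: +16 =756
r79=1001111 pc5: +32 =788
r80=1010000 pc2: +4 =792
r81=1010001 pc3: +8 =800
r82=1010010 pc3: +8 =808
r83=1010011 pc4: +16 =824
r84=1010100 pc3: +8 =832
r85=1010101 pc4: +16 =848
r86=1010110 pc4: +16 =864
r87=1010111 pc5: +32 =896
r88=1011000 pc3: +8 =904
r89=1011001 pc4: +16 =920
r90=1011010 pc4: +16 =936
r91=1011011 pc5: +32 =968
r92=1011100 pc4: +16 =984
r93=1011101 pc5: +32 =1016
r94=1011110 pc5: +32 =1048
r95=1011111 pc6: +64 =1112
r96=1100000 pc2: +4 =1116
r97=1100001 pc3: +8 =1124
r98=1100010 pc3: +8 =1132
r99=1100011 pc4: +16 =1148
r100=1100100 pc3: +8 =1156
r101=1100101 pc4: +16 =1172
r102=1100110 pc4: +16 =1188
r103=1100111 pc5: +32 =1220
r104=1101000 pc3: +8 =1228
r105=1101001 pc4: +16 =1244
r106=1101010 pc4: +16 =1260
r107=1101011 pc5: +32 =1292
r108=1101100 pc4: +16 =1308
r109=1101101 pc5: +32 =1340
r110=1101110 pc5: +32 =1372
r111=1101111 pc6: +64 =1436
r112=1110000 pc3: +8 =1444
r113=1110001 pc4: +16 =1460
r114=1110010 pc4: +16 =1476
r115=1110011 pc5: +32 =1508
r116=1110100 pc4: +16 =1524
r117=1110101 pc5: +32 =1556
r118=1110110 pc5: +32 =1588
r119=1110111 pc6: +64 =1652
r120=1111000 pc4: +16 =1668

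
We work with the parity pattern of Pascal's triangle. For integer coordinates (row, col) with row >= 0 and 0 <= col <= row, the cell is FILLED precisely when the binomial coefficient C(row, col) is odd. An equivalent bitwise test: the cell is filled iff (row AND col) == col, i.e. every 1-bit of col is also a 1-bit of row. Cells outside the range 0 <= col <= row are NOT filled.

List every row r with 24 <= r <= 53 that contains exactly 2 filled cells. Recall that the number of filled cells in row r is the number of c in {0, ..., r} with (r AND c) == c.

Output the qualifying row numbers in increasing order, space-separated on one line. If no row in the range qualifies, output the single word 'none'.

Row r has 2^popcount(r) filled cells, so we need popcount(r) = log2(2) = 1.
Scan r = 24..53 and keep those with exactly 1 one-bits:
r=24=11000 popcount=2 -> skip
r=25=11001 popcount=3 -> skip
r=26=11010 popcount=3 -> skip
r=27=11011 popcount=4 -> skip
r=28=11100 popcount=3 -> skip
r=29=11101 popcount=4 -> skip
r=30=11110 popcount=4 -> skip
r=31=11111 popcount=5 -> skip
r=32=100000 popcount=1 -> KEEP
r=33=100001 popcount=2 -> skip
r=34=100010 popcount=2 -> skip
r=35=100011 popcount=3 -> skip
r=36=100100 popcount=2 -> skip
r=37=100101 popcount=3 -> skip
r=38=100110 popcount=3 -> skip
r=39=100111 popcount=4 -> skip
r=40=101000 popcount=2 -> skip
r=41=101001 popcount=3 -> skip
r=42=101010 popcount=3 -> skip
r=43=101011 popcount=4 -> skip
r=44=101100 popcount=3 -> skip
r=45=101101 popcount=4 -> skip
r=46=101110 popcount=4 -> skip
r=47=101111 popcount=5 -> skip
r=48=110000 popcount=2 -> skip
r=49=110001 popcount=3 -> skip
r=50=110010 popcount=3 -> skip
r=51=110011 popcount=4 -> skip
r=52=110100 popcount=3 -> skip
r=53=110101 popcount=4 -> skip
Kept rows: 32

Answer: 32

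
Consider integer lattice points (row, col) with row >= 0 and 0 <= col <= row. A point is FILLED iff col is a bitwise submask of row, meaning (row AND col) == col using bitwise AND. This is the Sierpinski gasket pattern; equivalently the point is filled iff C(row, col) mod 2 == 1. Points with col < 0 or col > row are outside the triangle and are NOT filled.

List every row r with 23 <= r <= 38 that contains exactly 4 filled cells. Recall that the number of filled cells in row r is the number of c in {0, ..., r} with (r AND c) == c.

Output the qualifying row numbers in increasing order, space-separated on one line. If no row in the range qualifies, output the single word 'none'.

Answer: 24 33 34 36

Derivation:
Row r has 2^popcount(r) filled cells, so we need popcount(r) = log2(4) = 2.
Scan r = 23..38 and keep those with exactly 2 one-bits:
r=23=10111 popcount=4 -> skip
r=24=11000 popcount=2 -> KEEP
r=25=11001 popcount=3 -> skip
r=26=11010 popcount=3 -> skip
r=27=11011 popcount=4 -> skip
r=28=11100 popcount=3 -> skip
r=29=11101 popcount=4 -> skip
r=30=11110 popcount=4 -> skip
r=31=11111 popcount=5 -> skip
r=32=100000 popcount=1 -> skip
r=33=100001 popcount=2 -> KEEP
r=34=100010 popcount=2 -> KEEP
r=35=100011 popcount=3 -> skip
r=36=100100 popcount=2 -> KEEP
r=37=100101 popcount=3 -> skip
r=38=100110 popcount=3 -> skip
Kept rows: 24 33 34 36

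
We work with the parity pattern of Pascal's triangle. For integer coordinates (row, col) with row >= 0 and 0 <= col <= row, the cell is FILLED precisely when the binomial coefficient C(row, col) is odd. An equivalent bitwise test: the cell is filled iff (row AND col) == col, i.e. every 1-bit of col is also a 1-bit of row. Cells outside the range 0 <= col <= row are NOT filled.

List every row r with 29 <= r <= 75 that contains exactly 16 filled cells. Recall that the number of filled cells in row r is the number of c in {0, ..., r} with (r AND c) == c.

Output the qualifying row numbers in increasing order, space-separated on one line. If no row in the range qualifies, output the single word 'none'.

Answer: 29 30 39 43 45 46 51 53 54 57 58 60 71 75

Derivation:
Row r has 2^popcount(r) filled cells, so we need popcount(r) = log2(16) = 4.
Scan r = 29..75 and keep those with exactly 4 one-bits:
r=29=11101 popcount=4 -> KEEP
r=30=11110 popcount=4 -> KEEP
r=31=11111 popcount=5 -> skip
r=32=100000 popcount=1 -> skip
r=33=100001 popcount=2 -> skip
r=34=100010 popcount=2 -> skip
r=35=100011 popcount=3 -> skip
r=36=100100 popcount=2 -> skip
r=37=100101 popcount=3 -> skip
r=38=100110 popcount=3 -> skip
r=39=100111 popcount=4 -> KEEP
r=40=101000 popcount=2 -> skip
r=41=101001 popcount=3 -> skip
r=42=101010 popcount=3 -> skip
r=43=101011 popcount=4 -> KEEP
r=44=101100 popcount=3 -> skip
r=45=101101 popcount=4 -> KEEP
r=46=101110 popcount=4 -> KEEP
r=47=101111 popcount=5 -> skip
r=48=110000 popcount=2 -> skip
r=49=110001 popcount=3 -> skip
r=50=110010 popcount=3 -> skip
r=51=110011 popcount=4 -> KEEP
r=52=110100 popcount=3 -> skip
r=53=110101 popcount=4 -> KEEP
r=54=110110 popcount=4 -> KEEP
r=55=110111 popcount=5 -> skip
r=56=111000 popcount=3 -> skip
r=57=111001 popcount=4 -> KEEP
r=58=111010 popcount=4 -> KEEP
r=59=111011 popcount=5 -> skip
r=60=111100 popcount=4 -> KEEP
r=61=111101 popcount=5 -> skip
r=62=111110 popcount=5 -> skip
r=63=111111 popcount=6 -> skip
r=64=1000000 popcount=1 -> skip
r=65=1000001 popcount=2 -> skip
r=66=1000010 popcount=2 -> skip
r=67=1000011 popcount=3 -> skip
r=68=1000100 popcount=2 -> skip
r=69=1000101 popcount=3 -> skip
r=70=1000110 popcount=3 -> skip
r=71=1000111 popcount=4 -> KEEP
r=72=1001000 popcount=2 -> skip
r=73=1001001 popcount=3 -> skip
r=74=1001010 popcount=3 -> skip
r=75=1001011 popcount=4 -> KEEP
Kept rows: 29 30 39 43 45 46 51 53 54 57 58 60 71 75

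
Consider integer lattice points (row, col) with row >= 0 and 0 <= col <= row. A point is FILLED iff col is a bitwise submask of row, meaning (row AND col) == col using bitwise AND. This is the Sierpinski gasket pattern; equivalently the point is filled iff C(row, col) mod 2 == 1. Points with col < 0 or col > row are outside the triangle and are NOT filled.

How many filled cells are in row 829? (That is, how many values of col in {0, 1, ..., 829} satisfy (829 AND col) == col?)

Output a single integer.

Answer: 128

Derivation:
829 in binary = 1100111101
popcount(829) = number of 1-bits in 1100111101 = 7
A col c satisfies (829 AND c) == c iff every set bit of c is also set in 829; each of the 7 set bits of 829 can independently be on or off in c.
count = 2^7 = 128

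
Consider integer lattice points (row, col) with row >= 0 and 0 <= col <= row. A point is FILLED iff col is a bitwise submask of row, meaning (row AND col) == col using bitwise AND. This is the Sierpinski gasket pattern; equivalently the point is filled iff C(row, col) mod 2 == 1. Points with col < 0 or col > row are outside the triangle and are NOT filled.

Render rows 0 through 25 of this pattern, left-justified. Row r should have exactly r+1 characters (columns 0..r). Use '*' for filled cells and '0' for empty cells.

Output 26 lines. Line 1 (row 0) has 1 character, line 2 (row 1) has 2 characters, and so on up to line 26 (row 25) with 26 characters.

r0=0: *
r1=1: **
r2=10: *0*
r3=11: ****
r4=100: *000*
r5=101: **00**
r6=110: *0*0*0*
r7=111: ********
r8=1000: *0000000*
r9=1001: **000000**
r10=1010: *0*00000*0*
r11=1011: ****0000****
r12=1100: *000*000*000*
r13=1101: **00**00**00**
r14=1110: *0*0*0*0*0*0*0*
r15=1111: ****************
r16=10000: *000000000000000*
r17=10001: **00000000000000**
r18=10010: *0*0000000000000*0*
r19=10011: ****000000000000****
r20=10100: *000*00000000000*000*
r21=10101: **00**0000000000**00**
r22=10110: *0*0*0*000000000*0*0*0*
r23=10111: ********00000000********
r24=11000: *0000000*0000000*0000000*
r25=11001: **000000**000000**000000**

Answer: *
**
*0*
****
*000*
**00**
*0*0*0*
********
*0000000*
**000000**
*0*00000*0*
****0000****
*000*000*000*
**00**00**00**
*0*0*0*0*0*0*0*
****************
*000000000000000*
**00000000000000**
*0*0000000000000*0*
****000000000000****
*000*00000000000*000*
**00**0000000000**00**
*0*0*0*000000000*0*0*0*
********00000000********
*0000000*0000000*0000000*
**000000**000000**000000**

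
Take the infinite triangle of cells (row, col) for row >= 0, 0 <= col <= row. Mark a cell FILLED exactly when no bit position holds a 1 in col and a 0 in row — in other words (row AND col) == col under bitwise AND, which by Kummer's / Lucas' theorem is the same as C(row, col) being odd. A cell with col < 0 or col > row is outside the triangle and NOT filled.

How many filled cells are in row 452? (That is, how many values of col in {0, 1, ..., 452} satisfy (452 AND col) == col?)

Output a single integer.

Answer: 16

Derivation:
452 in binary = 111000100
popcount(452) = number of 1-bits in 111000100 = 4
A col c satisfies (452 AND c) == c iff every set bit of c is also set in 452; each of the 4 set bits of 452 can independently be on or off in c.
count = 2^4 = 16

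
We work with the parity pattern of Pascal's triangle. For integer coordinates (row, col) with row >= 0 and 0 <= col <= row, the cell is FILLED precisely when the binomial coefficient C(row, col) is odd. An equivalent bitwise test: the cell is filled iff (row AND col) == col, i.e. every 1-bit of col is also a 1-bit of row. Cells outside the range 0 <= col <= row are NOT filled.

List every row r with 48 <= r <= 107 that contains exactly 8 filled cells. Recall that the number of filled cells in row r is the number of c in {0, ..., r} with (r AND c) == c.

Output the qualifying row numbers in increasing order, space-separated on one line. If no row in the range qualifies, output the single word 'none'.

Answer: 49 50 52 56 67 69 70 73 74 76 81 82 84 88 97 98 100 104

Derivation:
Row r has 2^popcount(r) filled cells, so we need popcount(r) = log2(8) = 3.
Scan r = 48..107 and keep those with exactly 3 one-bits:
r=48=110000 popcount=2 -> skip
r=49=110001 popcount=3 -> KEEP
r=50=110010 popcount=3 -> KEEP
r=51=110011 popcount=4 -> skip
r=52=110100 popcount=3 -> KEEP
r=53=110101 popcount=4 -> skip
r=54=110110 popcount=4 -> skip
r=55=110111 popcount=5 -> skip
r=56=111000 popcount=3 -> KEEP
r=57=111001 popcount=4 -> skip
r=58=111010 popcount=4 -> skip
r=59=111011 popcount=5 -> skip
r=60=111100 popcount=4 -> skip
r=61=111101 popcount=5 -> skip
r=62=111110 popcount=5 -> skip
r=63=111111 popcount=6 -> skip
r=64=1000000 popcount=1 -> skip
r=65=1000001 popcount=2 -> skip
r=66=1000010 popcount=2 -> skip
r=67=1000011 popcount=3 -> KEEP
r=68=1000100 popcount=2 -> skip
r=69=1000101 popcount=3 -> KEEP
r=70=1000110 popcount=3 -> KEEP
r=71=1000111 popcount=4 -> skip
r=72=1001000 popcount=2 -> skip
r=73=1001001 popcount=3 -> KEEP
r=74=1001010 popcount=3 -> KEEP
r=75=1001011 popcount=4 -> skip
r=76=1001100 popcount=3 -> KEEP
r=77=1001101 popcount=4 -> skip
r=78=1001110 popcount=4 -> skip
r=79=1001111 popcount=5 -> skip
r=80=1010000 popcount=2 -> skip
r=81=1010001 popcount=3 -> KEEP
r=82=1010010 popcount=3 -> KEEP
r=83=1010011 popcount=4 -> skip
r=84=1010100 popcount=3 -> KEEP
r=85=1010101 popcount=4 -> skip
r=86=1010110 popcount=4 -> skip
r=87=1010111 popcount=5 -> skip
r=88=1011000 popcount=3 -> KEEP
r=89=1011001 popcount=4 -> skip
r=90=1011010 popcount=4 -> skip
r=91=1011011 popcount=5 -> skip
r=92=1011100 popcount=4 -> skip
r=93=1011101 popcount=5 -> skip
r=94=1011110 popcount=5 -> skip
r=95=1011111 popcount=6 -> skip
r=96=1100000 popcount=2 -> skip
r=97=1100001 popcount=3 -> KEEP
r=98=1100010 popcount=3 -> KEEP
r=99=1100011 popcount=4 -> skip
r=100=1100100 popcount=3 -> KEEP
r=101=1100101 popcount=4 -> skip
r=102=1100110 popcount=4 -> skip
r=103=1100111 popcount=5 -> skip
r=104=1101000 popcount=3 -> KEEP
r=105=1101001 popcount=4 -> skip
r=106=1101010 popcount=4 -> skip
r=107=1101011 popcount=5 -> skip
Kept rows: 49 50 52 56 67 69 70 73 74 76 81 82 84 88 97 98 100 104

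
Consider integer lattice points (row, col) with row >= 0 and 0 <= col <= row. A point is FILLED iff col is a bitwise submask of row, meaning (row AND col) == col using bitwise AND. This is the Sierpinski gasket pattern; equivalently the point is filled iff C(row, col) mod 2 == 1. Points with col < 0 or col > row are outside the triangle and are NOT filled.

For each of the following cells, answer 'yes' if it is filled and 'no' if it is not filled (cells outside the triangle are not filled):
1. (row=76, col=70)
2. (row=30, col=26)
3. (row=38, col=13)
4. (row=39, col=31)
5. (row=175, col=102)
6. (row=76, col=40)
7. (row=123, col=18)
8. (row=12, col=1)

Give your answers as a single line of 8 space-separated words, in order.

Answer: no yes no no no no yes no

Derivation:
(76,70): row=0b1001100, col=0b1000110, row AND col = 0b1000100 = 68; 68 != 70 -> empty
(30,26): row=0b11110, col=0b11010, row AND col = 0b11010 = 26; 26 == 26 -> filled
(38,13): row=0b100110, col=0b1101, row AND col = 0b100 = 4; 4 != 13 -> empty
(39,31): row=0b100111, col=0b11111, row AND col = 0b111 = 7; 7 != 31 -> empty
(175,102): row=0b10101111, col=0b1100110, row AND col = 0b100110 = 38; 38 != 102 -> empty
(76,40): row=0b1001100, col=0b101000, row AND col = 0b1000 = 8; 8 != 40 -> empty
(123,18): row=0b1111011, col=0b10010, row AND col = 0b10010 = 18; 18 == 18 -> filled
(12,1): row=0b1100, col=0b1, row AND col = 0b0 = 0; 0 != 1 -> empty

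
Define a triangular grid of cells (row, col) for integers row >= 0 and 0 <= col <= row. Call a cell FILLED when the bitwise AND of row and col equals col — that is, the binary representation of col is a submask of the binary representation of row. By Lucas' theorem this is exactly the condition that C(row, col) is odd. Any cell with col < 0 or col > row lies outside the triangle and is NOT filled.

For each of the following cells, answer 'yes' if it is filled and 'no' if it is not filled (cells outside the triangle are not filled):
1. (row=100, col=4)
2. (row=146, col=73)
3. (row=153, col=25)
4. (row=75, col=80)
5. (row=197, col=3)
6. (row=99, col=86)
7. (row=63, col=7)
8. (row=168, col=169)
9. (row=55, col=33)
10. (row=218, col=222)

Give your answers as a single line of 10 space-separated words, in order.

Answer: yes no yes no no no yes no yes no

Derivation:
(100,4): row=0b1100100, col=0b100, row AND col = 0b100 = 4; 4 == 4 -> filled
(146,73): row=0b10010010, col=0b1001001, row AND col = 0b0 = 0; 0 != 73 -> empty
(153,25): row=0b10011001, col=0b11001, row AND col = 0b11001 = 25; 25 == 25 -> filled
(75,80): col outside [0, 75] -> not filled
(197,3): row=0b11000101, col=0b11, row AND col = 0b1 = 1; 1 != 3 -> empty
(99,86): row=0b1100011, col=0b1010110, row AND col = 0b1000010 = 66; 66 != 86 -> empty
(63,7): row=0b111111, col=0b111, row AND col = 0b111 = 7; 7 == 7 -> filled
(168,169): col outside [0, 168] -> not filled
(55,33): row=0b110111, col=0b100001, row AND col = 0b100001 = 33; 33 == 33 -> filled
(218,222): col outside [0, 218] -> not filled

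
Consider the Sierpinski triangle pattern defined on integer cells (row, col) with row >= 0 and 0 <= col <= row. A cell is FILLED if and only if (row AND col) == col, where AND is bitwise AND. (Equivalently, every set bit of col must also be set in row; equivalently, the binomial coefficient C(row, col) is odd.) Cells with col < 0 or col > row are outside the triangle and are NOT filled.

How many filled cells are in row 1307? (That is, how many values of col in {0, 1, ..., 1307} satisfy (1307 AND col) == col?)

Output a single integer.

1307 in binary = 10100011011
popcount(1307) = number of 1-bits in 10100011011 = 6
A col c satisfies (1307 AND c) == c iff every set bit of c is also set in 1307; each of the 6 set bits of 1307 can independently be on or off in c.
count = 2^6 = 64

Answer: 64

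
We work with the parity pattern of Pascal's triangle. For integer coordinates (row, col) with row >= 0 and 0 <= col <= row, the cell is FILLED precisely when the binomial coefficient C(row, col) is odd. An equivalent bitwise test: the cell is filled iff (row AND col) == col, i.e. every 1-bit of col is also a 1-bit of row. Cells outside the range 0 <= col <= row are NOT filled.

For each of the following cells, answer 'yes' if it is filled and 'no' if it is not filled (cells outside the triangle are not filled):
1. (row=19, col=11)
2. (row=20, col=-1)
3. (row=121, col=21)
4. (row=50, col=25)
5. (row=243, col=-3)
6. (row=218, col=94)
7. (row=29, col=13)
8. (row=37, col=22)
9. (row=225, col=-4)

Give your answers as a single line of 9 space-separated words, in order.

(19,11): row=0b10011, col=0b1011, row AND col = 0b11 = 3; 3 != 11 -> empty
(20,-1): col outside [0, 20] -> not filled
(121,21): row=0b1111001, col=0b10101, row AND col = 0b10001 = 17; 17 != 21 -> empty
(50,25): row=0b110010, col=0b11001, row AND col = 0b10000 = 16; 16 != 25 -> empty
(243,-3): col outside [0, 243] -> not filled
(218,94): row=0b11011010, col=0b1011110, row AND col = 0b1011010 = 90; 90 != 94 -> empty
(29,13): row=0b11101, col=0b1101, row AND col = 0b1101 = 13; 13 == 13 -> filled
(37,22): row=0b100101, col=0b10110, row AND col = 0b100 = 4; 4 != 22 -> empty
(225,-4): col outside [0, 225] -> not filled

Answer: no no no no no no yes no no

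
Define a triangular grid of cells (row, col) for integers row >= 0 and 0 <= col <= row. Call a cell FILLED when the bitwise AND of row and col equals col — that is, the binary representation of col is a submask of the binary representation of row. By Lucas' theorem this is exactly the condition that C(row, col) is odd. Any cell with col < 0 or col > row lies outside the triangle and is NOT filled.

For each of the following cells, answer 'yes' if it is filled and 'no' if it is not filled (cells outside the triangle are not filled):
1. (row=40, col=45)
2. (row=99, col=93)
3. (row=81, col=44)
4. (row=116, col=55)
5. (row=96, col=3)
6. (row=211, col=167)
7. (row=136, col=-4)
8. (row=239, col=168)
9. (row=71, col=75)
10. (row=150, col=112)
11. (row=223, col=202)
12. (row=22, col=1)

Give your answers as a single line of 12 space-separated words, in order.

(40,45): col outside [0, 40] -> not filled
(99,93): row=0b1100011, col=0b1011101, row AND col = 0b1000001 = 65; 65 != 93 -> empty
(81,44): row=0b1010001, col=0b101100, row AND col = 0b0 = 0; 0 != 44 -> empty
(116,55): row=0b1110100, col=0b110111, row AND col = 0b110100 = 52; 52 != 55 -> empty
(96,3): row=0b1100000, col=0b11, row AND col = 0b0 = 0; 0 != 3 -> empty
(211,167): row=0b11010011, col=0b10100111, row AND col = 0b10000011 = 131; 131 != 167 -> empty
(136,-4): col outside [0, 136] -> not filled
(239,168): row=0b11101111, col=0b10101000, row AND col = 0b10101000 = 168; 168 == 168 -> filled
(71,75): col outside [0, 71] -> not filled
(150,112): row=0b10010110, col=0b1110000, row AND col = 0b10000 = 16; 16 != 112 -> empty
(223,202): row=0b11011111, col=0b11001010, row AND col = 0b11001010 = 202; 202 == 202 -> filled
(22,1): row=0b10110, col=0b1, row AND col = 0b0 = 0; 0 != 1 -> empty

Answer: no no no no no no no yes no no yes no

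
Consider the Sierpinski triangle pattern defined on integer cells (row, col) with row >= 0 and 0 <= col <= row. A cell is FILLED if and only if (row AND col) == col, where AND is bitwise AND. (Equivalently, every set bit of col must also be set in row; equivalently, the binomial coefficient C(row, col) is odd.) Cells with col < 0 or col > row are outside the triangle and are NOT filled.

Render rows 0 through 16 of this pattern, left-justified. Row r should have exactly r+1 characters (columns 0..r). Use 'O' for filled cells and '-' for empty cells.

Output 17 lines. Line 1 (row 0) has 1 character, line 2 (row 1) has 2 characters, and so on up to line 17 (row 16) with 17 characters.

Answer: O
OO
O-O
OOOO
O---O
OO--OO
O-O-O-O
OOOOOOOO
O-------O
OO------OO
O-O-----O-O
OOOO----OOOO
O---O---O---O
OO--OO--OO--OO
O-O-O-O-O-O-O-O
OOOOOOOOOOOOOOOO
O---------------O

Derivation:
r0=0: O
r1=1: OO
r2=10: O-O
r3=11: OOOO
r4=100: O---O
r5=101: OO--OO
r6=110: O-O-O-O
r7=111: OOOOOOOO
r8=1000: O-------O
r9=1001: OO------OO
r10=1010: O-O-----O-O
r11=1011: OOOO----OOOO
r12=1100: O---O---O---O
r13=1101: OO--OO--OO--OO
r14=1110: O-O-O-O-O-O-O-O
r15=1111: OOOOOOOOOOOOOOOO
r16=10000: O---------------O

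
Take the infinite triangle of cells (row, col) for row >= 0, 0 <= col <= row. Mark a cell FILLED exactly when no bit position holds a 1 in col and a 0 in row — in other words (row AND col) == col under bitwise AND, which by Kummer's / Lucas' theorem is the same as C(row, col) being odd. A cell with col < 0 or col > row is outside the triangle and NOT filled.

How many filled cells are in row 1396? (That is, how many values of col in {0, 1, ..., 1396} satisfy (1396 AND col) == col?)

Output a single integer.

Answer: 64

Derivation:
1396 in binary = 10101110100
popcount(1396) = number of 1-bits in 10101110100 = 6
A col c satisfies (1396 AND c) == c iff every set bit of c is also set in 1396; each of the 6 set bits of 1396 can independently be on or off in c.
count = 2^6 = 64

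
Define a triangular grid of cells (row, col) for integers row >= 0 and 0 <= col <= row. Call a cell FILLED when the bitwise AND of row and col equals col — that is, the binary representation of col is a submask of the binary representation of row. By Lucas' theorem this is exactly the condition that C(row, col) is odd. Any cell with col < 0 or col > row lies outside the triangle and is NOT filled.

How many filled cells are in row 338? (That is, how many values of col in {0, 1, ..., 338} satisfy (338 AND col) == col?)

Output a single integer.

338 in binary = 101010010
popcount(338) = number of 1-bits in 101010010 = 4
A col c satisfies (338 AND c) == c iff every set bit of c is also set in 338; each of the 4 set bits of 338 can independently be on or off in c.
count = 2^4 = 16

Answer: 16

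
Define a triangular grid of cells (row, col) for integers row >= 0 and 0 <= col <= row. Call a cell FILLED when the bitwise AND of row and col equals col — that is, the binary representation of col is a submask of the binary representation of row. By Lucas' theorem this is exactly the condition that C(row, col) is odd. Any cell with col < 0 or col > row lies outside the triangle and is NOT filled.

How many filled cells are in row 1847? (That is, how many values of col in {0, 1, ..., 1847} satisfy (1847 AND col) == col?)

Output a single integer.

1847 in binary = 11100110111
popcount(1847) = number of 1-bits in 11100110111 = 8
A col c satisfies (1847 AND c) == c iff every set bit of c is also set in 1847; each of the 8 set bits of 1847 can independently be on or off in c.
count = 2^8 = 256

Answer: 256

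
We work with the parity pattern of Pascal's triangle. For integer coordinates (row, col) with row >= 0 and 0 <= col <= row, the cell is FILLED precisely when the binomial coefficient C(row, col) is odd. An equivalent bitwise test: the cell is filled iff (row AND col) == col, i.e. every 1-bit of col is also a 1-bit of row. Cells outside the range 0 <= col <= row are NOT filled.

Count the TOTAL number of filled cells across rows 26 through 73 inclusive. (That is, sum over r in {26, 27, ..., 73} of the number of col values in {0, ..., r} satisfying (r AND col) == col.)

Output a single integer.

r26=11010 pc3: +8 =8
r27=11011 pc4: +16 =24
r28=11100 pc3: +8 =32
r29=11101 pc4: +16 =48
r30=11110 pc4: +16 =64
r31=11111 pc5: +32 =96
r32=100000 pc1: +2 =98
r33=100001 pc2: +4 =102
r34=100010 pc2: +4 =106
r35=100011 pc3: +8 =114
r36=100100 pc2: +4 =118
r37=100101 pc3: +8 =126
r38=100110 pc3: +8 =134
r39=100111 pc4: +16 =150
r40=101000 pc2: +4 =154
r41=101001 pc3: +8 =162
r42=101010 pc3: +8 =170
r43=101011 pc4: +16 =186
r44=101100 pc3: +8 =194
r45=101101 pc4: +16 =210
r46=101110 pc4: +16 =226
r47=101111 pc5: +32 =258
r48=110000 pc2: +4 =262
r49=110001 pc3: +8 =270
r50=110010 pc3: +8 =278
r51=110011 pc4: +16 =294
r52=110100 pc3: +8 =302
r53=110101 pc4: +16 =318
r54=110110 pc4: +16 =334
r55=110111 pc5: +32 =366
r56=111000 pc3: +8 =374
r57=111001 pc4: +16 =390
r58=111010 pc4: +16 =406
r59=111011 pc5: +32 =438
r60=111100 pc4: +16 =454
r61=111101 pc5: +32 =486
r62=111110 pc5: +32 =518
r63=111111 pc6: +64 =582
r64=1000000 pc1: +2 =584
r65=1000001 pc2: +4 =588
r66=1000010 pc2: +4 =592
r67=1000011 pc3: +8 =600
r68=1000100 pc2: +4 =604
r69=1000101 pc3: +8 =612
r70=1000110 pc3: +8 =620
r71=1000111 pc4: +16 =636
r72=1001000 pc2: +4 =640
r73=1001001 pc3: +8 =648

Answer: 648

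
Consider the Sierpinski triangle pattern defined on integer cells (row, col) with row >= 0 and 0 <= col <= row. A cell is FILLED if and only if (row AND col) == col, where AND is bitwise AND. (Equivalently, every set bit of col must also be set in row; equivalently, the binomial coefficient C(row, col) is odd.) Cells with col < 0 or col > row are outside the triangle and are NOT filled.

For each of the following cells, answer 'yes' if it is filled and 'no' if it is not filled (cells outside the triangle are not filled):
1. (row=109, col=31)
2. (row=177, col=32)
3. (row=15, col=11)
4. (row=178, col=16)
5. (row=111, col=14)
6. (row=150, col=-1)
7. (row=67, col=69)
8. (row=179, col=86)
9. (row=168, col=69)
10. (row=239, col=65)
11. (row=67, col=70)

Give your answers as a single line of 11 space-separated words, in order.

Answer: no yes yes yes yes no no no no yes no

Derivation:
(109,31): row=0b1101101, col=0b11111, row AND col = 0b1101 = 13; 13 != 31 -> empty
(177,32): row=0b10110001, col=0b100000, row AND col = 0b100000 = 32; 32 == 32 -> filled
(15,11): row=0b1111, col=0b1011, row AND col = 0b1011 = 11; 11 == 11 -> filled
(178,16): row=0b10110010, col=0b10000, row AND col = 0b10000 = 16; 16 == 16 -> filled
(111,14): row=0b1101111, col=0b1110, row AND col = 0b1110 = 14; 14 == 14 -> filled
(150,-1): col outside [0, 150] -> not filled
(67,69): col outside [0, 67] -> not filled
(179,86): row=0b10110011, col=0b1010110, row AND col = 0b10010 = 18; 18 != 86 -> empty
(168,69): row=0b10101000, col=0b1000101, row AND col = 0b0 = 0; 0 != 69 -> empty
(239,65): row=0b11101111, col=0b1000001, row AND col = 0b1000001 = 65; 65 == 65 -> filled
(67,70): col outside [0, 67] -> not filled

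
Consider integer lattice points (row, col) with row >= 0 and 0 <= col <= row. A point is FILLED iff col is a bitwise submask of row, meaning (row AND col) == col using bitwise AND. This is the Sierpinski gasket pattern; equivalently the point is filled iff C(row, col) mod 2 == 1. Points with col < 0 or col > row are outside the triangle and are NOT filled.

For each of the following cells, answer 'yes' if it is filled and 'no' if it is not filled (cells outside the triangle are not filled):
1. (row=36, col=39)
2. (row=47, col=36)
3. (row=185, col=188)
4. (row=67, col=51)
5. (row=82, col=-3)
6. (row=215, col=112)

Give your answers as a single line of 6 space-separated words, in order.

Answer: no yes no no no no

Derivation:
(36,39): col outside [0, 36] -> not filled
(47,36): row=0b101111, col=0b100100, row AND col = 0b100100 = 36; 36 == 36 -> filled
(185,188): col outside [0, 185] -> not filled
(67,51): row=0b1000011, col=0b110011, row AND col = 0b11 = 3; 3 != 51 -> empty
(82,-3): col outside [0, 82] -> not filled
(215,112): row=0b11010111, col=0b1110000, row AND col = 0b1010000 = 80; 80 != 112 -> empty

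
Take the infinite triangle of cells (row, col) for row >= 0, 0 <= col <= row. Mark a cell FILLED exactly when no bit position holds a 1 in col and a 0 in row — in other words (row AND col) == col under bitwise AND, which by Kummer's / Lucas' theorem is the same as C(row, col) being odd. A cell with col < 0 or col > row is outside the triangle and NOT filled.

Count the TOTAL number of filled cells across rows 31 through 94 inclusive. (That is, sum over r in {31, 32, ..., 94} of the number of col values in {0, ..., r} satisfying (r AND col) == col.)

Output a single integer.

r31=11111 pc5: +32 =32
r32=100000 pc1: +2 =34
r33=100001 pc2: +4 =38
r34=100010 pc2: +4 =42
r35=100011 pc3: +8 =50
r36=100100 pc2: +4 =54
r37=100101 pc3: +8 =62
r38=100110 pc3: +8 =70
r39=100111 pc4: +16 =86
r40=101000 pc2: +4 =90
r41=101001 pc3: +8 =98
r42=101010 pc3: +8 =106
r43=101011 pc4: +16 =122
r44=101100 pc3: +8 =130
r45=101101 pc4: +16 =146
r46=101110 pc4: +16 =162
r47=101111 pc5: +32 =194
r48=110000 pc2: +4 =198
r49=110001 pc3: +8 =206
r50=110010 pc3: +8 =214
r51=110011 pc4: +16 =230
r52=110100 pc3: +8 =238
r53=110101 pc4: +16 =254
r54=110110 pc4: +16 =270
r55=110111 pc5: +32 =302
r56=111000 pc3: +8 =310
r57=111001 pc4: +16 =326
r58=111010 pc4: +16 =342
r59=111011 pc5: +32 =374
r60=111100 pc4: +16 =390
r61=111101 pc5: +32 =422
r62=111110 pc5: +32 =454
r63=111111 pc6: +64 =518
r64=1000000 pc1: +2 =520
r65=1000001 pc2: +4 =524
r66=1000010 pc2: +4 =528
r67=1000011 pc3: +8 =536
r68=1000100 pc2: +4 =540
r69=1000101 pc3: +8 =548
r70=1000110 pc3: +8 =556
r71=1000111 pc4: +16 =572
r72=1001000 pc2: +4 =576
r73=1001001 pc3: +8 =584
r74=1001010 pc3: +8 =592
r75=1001011 pc4: +16 =608
r76=1001100 pc3: +8 =616
r77=1001101 pc4: +16 =632
r78=1001110 pc4: +16 =648
r79=1001111 pc5: +32 =680
r80=1010000 pc2: +4 =684
r81=1010001 pc3: +8 =692
r82=1010010 pc3: +8 =700
r83=1010011 pc4: +16 =716
r84=1010100 pc3: +8 =724
r85=1010101 pc4: +16 =740
r86=1010110 pc4: +16 =756
r87=1010111 pc5: +32 =788
r88=1011000 pc3: +8 =796
r89=1011001 pc4: +16 =812
r90=1011010 pc4: +16 =828
r91=1011011 pc5: +32 =860
r92=1011100 pc4: +16 =876
r93=1011101 pc5: +32 =908
r94=1011110 pc5: +32 =940

Answer: 940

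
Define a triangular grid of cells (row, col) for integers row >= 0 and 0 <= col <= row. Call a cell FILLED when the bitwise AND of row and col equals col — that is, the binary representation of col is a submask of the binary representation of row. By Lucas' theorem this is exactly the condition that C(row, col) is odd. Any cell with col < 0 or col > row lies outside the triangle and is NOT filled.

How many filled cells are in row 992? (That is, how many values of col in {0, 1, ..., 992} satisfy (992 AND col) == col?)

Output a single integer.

Answer: 32

Derivation:
992 in binary = 1111100000
popcount(992) = number of 1-bits in 1111100000 = 5
A col c satisfies (992 AND c) == c iff every set bit of c is also set in 992; each of the 5 set bits of 992 can independently be on or off in c.
count = 2^5 = 32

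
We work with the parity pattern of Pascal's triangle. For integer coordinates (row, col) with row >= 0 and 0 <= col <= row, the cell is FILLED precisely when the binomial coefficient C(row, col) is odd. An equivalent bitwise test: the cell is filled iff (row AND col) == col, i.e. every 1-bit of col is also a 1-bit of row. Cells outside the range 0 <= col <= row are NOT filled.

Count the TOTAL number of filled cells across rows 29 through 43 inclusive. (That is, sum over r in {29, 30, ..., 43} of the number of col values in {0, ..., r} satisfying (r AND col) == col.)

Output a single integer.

r29=11101 pc4: +16 =16
r30=11110 pc4: +16 =32
r31=11111 pc5: +32 =64
r32=100000 pc1: +2 =66
r33=100001 pc2: +4 =70
r34=100010 pc2: +4 =74
r35=100011 pc3: +8 =82
r36=100100 pc2: +4 =86
r37=100101 pc3: +8 =94
r38=100110 pc3: +8 =102
r39=100111 pc4: +16 =118
r40=101000 pc2: +4 =122
r41=101001 pc3: +8 =130
r42=101010 pc3: +8 =138
r43=101011 pc4: +16 =154

Answer: 154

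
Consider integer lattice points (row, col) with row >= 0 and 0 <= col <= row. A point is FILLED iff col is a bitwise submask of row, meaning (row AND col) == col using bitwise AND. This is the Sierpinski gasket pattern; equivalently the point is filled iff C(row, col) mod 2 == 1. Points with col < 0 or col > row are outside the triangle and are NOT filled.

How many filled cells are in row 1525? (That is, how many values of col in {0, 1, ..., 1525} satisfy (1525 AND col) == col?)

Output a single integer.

1525 in binary = 10111110101
popcount(1525) = number of 1-bits in 10111110101 = 8
A col c satisfies (1525 AND c) == c iff every set bit of c is also set in 1525; each of the 8 set bits of 1525 can independently be on or off in c.
count = 2^8 = 256

Answer: 256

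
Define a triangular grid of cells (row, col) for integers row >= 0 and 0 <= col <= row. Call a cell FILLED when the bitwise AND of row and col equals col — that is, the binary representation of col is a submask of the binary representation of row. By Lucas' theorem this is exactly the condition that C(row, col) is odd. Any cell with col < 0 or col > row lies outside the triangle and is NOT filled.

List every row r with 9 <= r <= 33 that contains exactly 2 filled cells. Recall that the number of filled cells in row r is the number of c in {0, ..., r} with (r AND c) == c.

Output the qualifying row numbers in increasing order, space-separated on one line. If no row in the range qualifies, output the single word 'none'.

Row r has 2^popcount(r) filled cells, so we need popcount(r) = log2(2) = 1.
Scan r = 9..33 and keep those with exactly 1 one-bits:
r=9=1001 popcount=2 -> skip
r=10=1010 popcount=2 -> skip
r=11=1011 popcount=3 -> skip
r=12=1100 popcount=2 -> skip
r=13=1101 popcount=3 -> skip
r=14=1110 popcount=3 -> skip
r=15=1111 popcount=4 -> skip
r=16=10000 popcount=1 -> KEEP
r=17=10001 popcount=2 -> skip
r=18=10010 popcount=2 -> skip
r=19=10011 popcount=3 -> skip
r=20=10100 popcount=2 -> skip
r=21=10101 popcount=3 -> skip
r=22=10110 popcount=3 -> skip
r=23=10111 popcount=4 -> skip
r=24=11000 popcount=2 -> skip
r=25=11001 popcount=3 -> skip
r=26=11010 popcount=3 -> skip
r=27=11011 popcount=4 -> skip
r=28=11100 popcount=3 -> skip
r=29=11101 popcount=4 -> skip
r=30=11110 popcount=4 -> skip
r=31=11111 popcount=5 -> skip
r=32=100000 popcount=1 -> KEEP
r=33=100001 popcount=2 -> skip
Kept rows: 16 32

Answer: 16 32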